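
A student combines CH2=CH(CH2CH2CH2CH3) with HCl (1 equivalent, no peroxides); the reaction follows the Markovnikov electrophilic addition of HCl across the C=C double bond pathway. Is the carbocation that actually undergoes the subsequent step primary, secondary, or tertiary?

secondary

Step 1: Protonation of the alkene by HCl: the π bond acts as the nucleophile and picks up H⁺, giving the more stable (Markovnikov) secondary carbocation. The H–Cl bond breaks heterolytically, releasing Cl⁻.
No single 1,2-shift to an adjacent carbon would give a more-substituted cation, so no rearrangement occurs.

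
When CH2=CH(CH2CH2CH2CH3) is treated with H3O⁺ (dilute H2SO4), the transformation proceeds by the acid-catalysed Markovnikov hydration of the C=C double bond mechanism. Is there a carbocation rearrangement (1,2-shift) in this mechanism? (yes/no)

no

The first-formed carbocation is secondary.
No single 1,2-shift to an adjacent carbon would produce a more-substituted cation than the one already present, so no rearrangement occurs.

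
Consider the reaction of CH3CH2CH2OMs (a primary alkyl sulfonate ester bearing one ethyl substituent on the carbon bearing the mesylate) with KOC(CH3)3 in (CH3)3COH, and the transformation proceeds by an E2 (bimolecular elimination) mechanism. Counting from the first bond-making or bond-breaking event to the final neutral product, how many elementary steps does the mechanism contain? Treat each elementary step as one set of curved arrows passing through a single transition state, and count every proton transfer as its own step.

1

Step 1: The strong base (CH3)3CO⁻ removes a β-hydrogen; in the same concerted event the electrons of the breaking C–H bond form the new π(C=C) bond and the C–O σ-bond breaks, expelling MsO⁻. Anti-periplanar geometry; one transition state.
Total: 1 elementary step.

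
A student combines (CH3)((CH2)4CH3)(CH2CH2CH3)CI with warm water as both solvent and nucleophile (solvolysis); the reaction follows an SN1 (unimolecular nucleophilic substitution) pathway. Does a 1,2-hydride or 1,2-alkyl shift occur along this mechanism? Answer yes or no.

The first-formed carbocation is tertiary.
No single 1,2-shift to an adjacent carbon would produce a more-substituted cation than the one already present, so no rearrangement occurs.

no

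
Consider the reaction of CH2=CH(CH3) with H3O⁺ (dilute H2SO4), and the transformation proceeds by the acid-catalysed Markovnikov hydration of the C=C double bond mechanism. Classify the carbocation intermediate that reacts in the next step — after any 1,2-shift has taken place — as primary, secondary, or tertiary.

secondary

Step 1: Electrophilic addition begins with the π(C=C) electrons forming a bond to the proton of H3O⁺. Following Markovnikov's rule, the resulting cation is secondary. H2O is released.
No single 1,2-shift to an adjacent carbon would give a more-substituted cation, so no rearrangement occurs.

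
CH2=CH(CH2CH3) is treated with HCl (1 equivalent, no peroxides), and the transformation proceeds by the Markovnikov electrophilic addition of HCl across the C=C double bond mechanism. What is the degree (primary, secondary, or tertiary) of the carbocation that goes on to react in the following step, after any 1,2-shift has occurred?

Step 1: Protonation of the alkene by HCl: the π bond acts as the nucleophile and picks up H⁺, giving the more stable (Markovnikov) secondary carbocation. The H–Cl bond breaks heterolytically, releasing Cl⁻.
No single 1,2-shift to an adjacent carbon would give a more-substituted cation, so no rearrangement occurs.

secondary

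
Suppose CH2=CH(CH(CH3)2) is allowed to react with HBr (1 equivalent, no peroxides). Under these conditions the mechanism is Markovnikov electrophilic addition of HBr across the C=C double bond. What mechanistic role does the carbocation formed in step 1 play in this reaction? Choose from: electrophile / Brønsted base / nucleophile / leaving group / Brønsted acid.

Step 3: The Br⁻ anion donates a lone pair to the carbocation, forming the new C–Br σ-bond and giving the neutral alkyl halide.
The carbocation formed in step 1 accepts an electron pair into an empty or π* orbital — it is the electrophile.

electrophile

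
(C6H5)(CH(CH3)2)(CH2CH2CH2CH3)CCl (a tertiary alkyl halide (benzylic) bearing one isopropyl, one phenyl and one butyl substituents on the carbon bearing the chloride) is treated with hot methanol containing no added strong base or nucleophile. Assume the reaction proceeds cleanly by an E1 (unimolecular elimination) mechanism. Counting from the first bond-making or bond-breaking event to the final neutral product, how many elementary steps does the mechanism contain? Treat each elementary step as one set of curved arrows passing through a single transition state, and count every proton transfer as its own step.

2

Step 1: Unassisted departure of Cl⁻ (taking the C–Cl bonding pair) generates a tertiary carbocation.
(No 1,2-shift: no single shift to an adjacent carbon would give a more stable cation.)
Step 2: A weak base (a methanol molecule from the solvent) removes a proton from a carbon adjacent to the cationic centre; the electrons of that C–H bond become the new π(C=C) bond, giving the alkene.
Total: 2 elementary steps.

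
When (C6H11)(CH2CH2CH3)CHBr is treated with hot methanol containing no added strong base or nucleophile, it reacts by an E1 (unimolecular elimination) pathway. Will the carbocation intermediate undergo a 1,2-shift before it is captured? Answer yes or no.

yes

The first-formed carbocation is secondary.
The adjacent cyclohexyl carbon already bears 2 other carbon substituents and has a hydrogen to migrate; after a 1,2-hydride shift from that carbon the positive charge sits on a tertiary centre.
Tertiary is more stable than secondary, so the shift occurs.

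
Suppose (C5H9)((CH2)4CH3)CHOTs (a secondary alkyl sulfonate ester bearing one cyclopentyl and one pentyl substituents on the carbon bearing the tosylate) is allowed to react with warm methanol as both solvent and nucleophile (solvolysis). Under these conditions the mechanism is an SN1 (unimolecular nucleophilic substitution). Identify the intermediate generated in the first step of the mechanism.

secondary carbocation

Step 1: The C–O bond breaks with both electrons going to the tosylate; TsO⁻ leaves and a secondary carbocation remains.
After step 1 the species present is a secondary carbocation.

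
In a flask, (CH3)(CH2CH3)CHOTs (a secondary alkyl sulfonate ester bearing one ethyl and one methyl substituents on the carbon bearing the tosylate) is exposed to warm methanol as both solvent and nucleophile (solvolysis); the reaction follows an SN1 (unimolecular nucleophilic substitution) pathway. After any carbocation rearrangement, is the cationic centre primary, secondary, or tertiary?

Step 1: The C–O bond breaks with both electrons going to the tosylate; TsO⁻ leaves and a secondary carbocation remains.
No single 1,2-shift to an adjacent carbon would give a more-substituted cation, so no rearrangement occurs.

secondary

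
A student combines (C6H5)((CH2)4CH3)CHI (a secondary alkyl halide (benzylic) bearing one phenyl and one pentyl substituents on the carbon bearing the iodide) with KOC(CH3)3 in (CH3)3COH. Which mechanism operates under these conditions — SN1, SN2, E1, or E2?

E2

Conditions: a strong/bulky base with a secondary substrate bearing a β-hydrogen.
These conditions are the textbook signature of the E2 pathway.
A strong (often hindered) base removes a β-H in concert with loss of the leaving group — bimolecular elimination.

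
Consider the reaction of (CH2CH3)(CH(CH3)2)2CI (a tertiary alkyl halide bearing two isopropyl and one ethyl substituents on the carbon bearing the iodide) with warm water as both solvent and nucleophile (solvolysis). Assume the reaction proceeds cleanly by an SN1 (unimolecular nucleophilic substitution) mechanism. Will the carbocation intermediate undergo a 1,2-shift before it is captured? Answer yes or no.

no

The first-formed carbocation is tertiary.
No single 1,2-shift to an adjacent carbon would produce a more-substituted cation than the one already present, so no rearrangement occurs.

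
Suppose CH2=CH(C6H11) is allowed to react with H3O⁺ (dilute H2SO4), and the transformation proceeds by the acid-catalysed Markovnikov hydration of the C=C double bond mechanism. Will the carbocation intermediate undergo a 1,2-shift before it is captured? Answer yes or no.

yes

The first-formed carbocation is secondary.
The adjacent cyclohexyl carbon already bears 2 other carbon substituents and has a hydrogen to migrate; after a 1,2-hydride shift from that carbon the positive charge sits on a tertiary centre.
Tertiary is more stable than secondary, so the shift occurs.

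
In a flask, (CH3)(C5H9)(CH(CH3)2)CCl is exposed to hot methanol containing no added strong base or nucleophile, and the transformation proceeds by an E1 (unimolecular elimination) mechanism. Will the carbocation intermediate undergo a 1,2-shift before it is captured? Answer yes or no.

The first-formed carbocation is tertiary.
No single 1,2-shift to an adjacent carbon would produce a more-substituted cation than the one already present, so no rearrangement occurs.

no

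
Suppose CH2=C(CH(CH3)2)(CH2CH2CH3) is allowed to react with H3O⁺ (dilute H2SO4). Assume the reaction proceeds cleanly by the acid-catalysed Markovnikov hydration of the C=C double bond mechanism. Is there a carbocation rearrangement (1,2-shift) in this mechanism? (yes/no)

The first-formed carbocation is tertiary.
No single 1,2-shift to an adjacent carbon would produce a more-substituted cation than the one already present, so no rearrangement occurs.

no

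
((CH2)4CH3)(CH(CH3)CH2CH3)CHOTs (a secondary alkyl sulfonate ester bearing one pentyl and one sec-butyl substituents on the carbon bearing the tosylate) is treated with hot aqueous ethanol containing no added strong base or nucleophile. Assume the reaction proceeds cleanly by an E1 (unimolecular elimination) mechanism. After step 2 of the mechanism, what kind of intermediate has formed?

Step 1: The C–O bond breaks with both electrons going to the tosylate; TsO⁻ leaves and a secondary carbocation remains.
Step 2: A 1,2-hydride shift from the adjacent sec-butyl carbon moves the positive charge from the secondary centre to an adjacent carbon, generating a more stable tertiary carbocation.
After step 2 the species present is a tertiary carbocation.

tertiary carbocation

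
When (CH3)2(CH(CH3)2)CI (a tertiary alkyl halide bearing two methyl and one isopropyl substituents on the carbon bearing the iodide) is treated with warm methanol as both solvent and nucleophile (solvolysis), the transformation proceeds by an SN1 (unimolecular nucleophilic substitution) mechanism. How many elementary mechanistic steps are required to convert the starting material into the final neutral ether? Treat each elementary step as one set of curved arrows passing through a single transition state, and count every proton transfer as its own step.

3

Step 1: Ionisation: the C–I σ-bond cleaves heterolytically; both bonding electrons depart with I⁻, leaving a tertiary carbocation at the α-carbon.
(No 1,2-shift: no single shift to an adjacent carbon would give a more stable cation.)
Step 2: CH3OH donates an oxygen lone pair into the empty p orbital of the cation, giving a protonated ether (an oxonium ion).
Step 3: Deprotonation of the oxonium oxygen by solvent methanol yields the neutral ether.
Total: 3 elementary steps.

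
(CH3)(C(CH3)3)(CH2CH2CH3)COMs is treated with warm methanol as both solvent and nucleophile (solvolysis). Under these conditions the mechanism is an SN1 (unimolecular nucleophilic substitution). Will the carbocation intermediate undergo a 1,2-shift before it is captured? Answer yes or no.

The first-formed carbocation is tertiary.
No single 1,2-shift to an adjacent carbon would produce a more-substituted cation than the one already present, so no rearrangement occurs.

no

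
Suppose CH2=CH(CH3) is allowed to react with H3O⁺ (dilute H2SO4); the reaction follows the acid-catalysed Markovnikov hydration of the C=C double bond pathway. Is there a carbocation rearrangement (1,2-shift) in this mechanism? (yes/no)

no

The first-formed carbocation is secondary.
No single 1,2-shift to an adjacent carbon would produce a more-substituted cation than the one already present, so no rearrangement occurs.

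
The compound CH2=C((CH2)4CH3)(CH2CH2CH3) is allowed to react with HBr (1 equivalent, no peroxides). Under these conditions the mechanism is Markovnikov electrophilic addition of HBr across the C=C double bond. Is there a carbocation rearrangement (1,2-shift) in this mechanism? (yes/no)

The first-formed carbocation is tertiary.
No single 1,2-shift to an adjacent carbon would produce a more-substituted cation than the one already present, so no rearrangement occurs.

no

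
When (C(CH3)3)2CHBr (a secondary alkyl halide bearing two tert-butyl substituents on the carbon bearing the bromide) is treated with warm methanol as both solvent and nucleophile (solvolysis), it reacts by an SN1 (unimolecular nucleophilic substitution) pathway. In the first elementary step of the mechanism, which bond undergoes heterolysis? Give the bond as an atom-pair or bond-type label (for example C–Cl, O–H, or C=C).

C–Br

Step 1: The C–Br bond breaks with both electrons going to the bromide; Br⁻ leaves and a secondary carbocation remains.
The bond broken in this step is the C–Br bond.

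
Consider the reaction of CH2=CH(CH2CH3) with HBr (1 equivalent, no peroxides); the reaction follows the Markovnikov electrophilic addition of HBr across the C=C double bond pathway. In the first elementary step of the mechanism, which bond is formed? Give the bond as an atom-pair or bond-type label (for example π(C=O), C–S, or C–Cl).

Step 1: Protonation of the alkene by HBr: the π bond acts as the nucleophile and picks up H⁺, giving the more stable (Markovnikov) secondary carbocation. The H–Br bond breaks heterolytically, releasing Br⁻.
The bond formed in this step is the C–H bond.

C–H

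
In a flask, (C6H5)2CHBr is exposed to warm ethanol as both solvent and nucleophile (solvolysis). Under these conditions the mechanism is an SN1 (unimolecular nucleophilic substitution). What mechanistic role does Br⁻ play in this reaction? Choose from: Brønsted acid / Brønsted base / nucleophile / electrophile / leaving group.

leaving group

Step 1: Rate-determining heterolysis of the C–Br bond gives Br⁻ and a secondary carbocation.
Br⁻ departs with both electrons of the breaking σ-bond — that is the definition of a leaving group.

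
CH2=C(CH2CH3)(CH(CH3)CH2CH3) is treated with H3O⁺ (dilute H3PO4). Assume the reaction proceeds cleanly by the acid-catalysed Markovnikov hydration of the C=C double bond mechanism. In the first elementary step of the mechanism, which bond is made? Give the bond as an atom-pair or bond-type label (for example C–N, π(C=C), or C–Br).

C–H

Step 1: The π electrons of the C=C bond attack a proton of H3O⁺; Markovnikov addition places the new C–H on the less-substituted alkene carbon, so the positive charge ends up on the more-substituted carbon — a tertiary carbocation. H2O is released.
The bond formed in this step is the C–H bond.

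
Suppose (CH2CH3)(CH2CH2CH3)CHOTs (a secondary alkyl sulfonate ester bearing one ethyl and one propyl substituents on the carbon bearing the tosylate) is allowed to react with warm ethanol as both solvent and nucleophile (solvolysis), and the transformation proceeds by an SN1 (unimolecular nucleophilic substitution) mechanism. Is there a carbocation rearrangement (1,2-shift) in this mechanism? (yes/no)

The first-formed carbocation is secondary.
No single 1,2-shift to an adjacent carbon would produce a more-substituted cation than the one already present, so no rearrangement occurs.

no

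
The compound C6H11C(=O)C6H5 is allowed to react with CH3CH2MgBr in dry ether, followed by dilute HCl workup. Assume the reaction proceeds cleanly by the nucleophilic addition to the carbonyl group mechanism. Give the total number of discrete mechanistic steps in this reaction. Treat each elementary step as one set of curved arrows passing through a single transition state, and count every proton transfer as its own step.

Step 1: A lone pair / filled orbital on the carbanion-like carbon of CH3CH2MgBr attacks the electrophilic carbonyl carbon; the π(C=O) electrons shift onto oxygen, producing a tetrahedral alkoxide intermediate.
Step 2: Protonation of the alkoxide by dilute HCl workup furnishes an alcohol.
Total: 2 elementary steps.

2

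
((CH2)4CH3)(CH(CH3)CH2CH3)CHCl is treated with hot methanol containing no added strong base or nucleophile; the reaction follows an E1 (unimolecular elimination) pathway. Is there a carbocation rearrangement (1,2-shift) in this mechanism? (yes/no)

The first-formed carbocation is secondary.
The adjacent sec-butyl carbon already bears 2 other carbon substituents and has a hydrogen to migrate; after a 1,2-hydride shift from that carbon the positive charge sits on a tertiary centre.
Tertiary is more stable than secondary, so the shift occurs.

yes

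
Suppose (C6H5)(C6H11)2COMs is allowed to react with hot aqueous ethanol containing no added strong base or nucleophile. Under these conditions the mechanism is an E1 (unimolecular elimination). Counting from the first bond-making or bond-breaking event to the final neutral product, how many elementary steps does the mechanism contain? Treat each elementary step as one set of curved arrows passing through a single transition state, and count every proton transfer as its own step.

Step 1: Unassisted departure of MsO⁻ (taking the C–O bonding pair) generates a tertiary carbocation.
(No 1,2-shift: no single shift to an adjacent carbon would give a more stable cation.)
Step 2: Loss of a β-proton to a water (or ethanol) molecule of the solvent: the C–H bonding pair collapses toward the cationic carbon to form the C=C π bond, yielding the alkene.
Total: 2 elementary steps.

2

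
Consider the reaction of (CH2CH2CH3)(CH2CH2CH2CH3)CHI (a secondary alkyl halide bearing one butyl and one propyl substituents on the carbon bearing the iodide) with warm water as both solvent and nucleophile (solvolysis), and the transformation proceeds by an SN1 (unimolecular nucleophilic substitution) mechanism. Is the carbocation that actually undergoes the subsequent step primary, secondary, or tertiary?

Step 1: Unassisted departure of I⁻ (taking the C–I bonding pair) generates a secondary carbocation.
No single 1,2-shift to an adjacent carbon would give a more-substituted cation, so no rearrangement occurs.

secondary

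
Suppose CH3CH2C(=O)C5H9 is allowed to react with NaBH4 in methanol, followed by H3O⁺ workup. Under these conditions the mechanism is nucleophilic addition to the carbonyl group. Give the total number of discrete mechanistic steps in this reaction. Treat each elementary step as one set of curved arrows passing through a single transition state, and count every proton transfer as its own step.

Step 1: H⁻ (delivered from BH4⁻) attacks the sp² carbonyl carbon; the C=O π bond breaks and the electrons end up as a lone pair on the alkoxide oxygen of the tetrahedral intermediate.
Step 2: On H3O⁺ workup the alkoxide oxygen is protonated, giving an alcohol.
Total: 2 elementary steps.

2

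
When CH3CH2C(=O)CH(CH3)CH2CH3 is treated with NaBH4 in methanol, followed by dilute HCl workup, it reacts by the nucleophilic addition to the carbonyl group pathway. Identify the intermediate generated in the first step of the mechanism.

tetrahedral alkoxide intermediate

Step 1: H⁻ (delivered from BH4⁻) attacks the sp² carbonyl carbon; the C=O π bond breaks and the electrons end up as a lone pair on the alkoxide oxygen of the tetrahedral intermediate.
After step 1 the species present is a tetrahedral alkoxide intermediate.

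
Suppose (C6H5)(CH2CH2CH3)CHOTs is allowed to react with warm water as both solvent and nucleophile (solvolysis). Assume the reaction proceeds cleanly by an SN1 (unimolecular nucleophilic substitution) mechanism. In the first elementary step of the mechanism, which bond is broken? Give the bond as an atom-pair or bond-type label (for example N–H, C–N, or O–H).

Step 1: Unassisted departure of TsO⁻ (taking the C–O bonding pair) generates a secondary carbocation.
The bond broken in this step is the C–O bond.

C–O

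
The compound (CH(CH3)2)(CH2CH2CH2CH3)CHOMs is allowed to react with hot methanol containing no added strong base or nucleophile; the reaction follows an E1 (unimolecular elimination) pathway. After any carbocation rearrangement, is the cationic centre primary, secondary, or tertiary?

tertiary

Step 1: Unassisted departure of MsO⁻ (taking the C–O bonding pair) generates a secondary carbocation.
Step 2: A hydride (H with its bonding pair) migrates from the adjacent isopropyl carbon to the cationic centre — a 1,2-hydride shift — upgrading the secondary cation to a tertiary one.
The cation rearranges from secondary to tertiary via a 1,2-hydride shift from the adjacent isopropyl carbon; the tertiary cation is what reacts next.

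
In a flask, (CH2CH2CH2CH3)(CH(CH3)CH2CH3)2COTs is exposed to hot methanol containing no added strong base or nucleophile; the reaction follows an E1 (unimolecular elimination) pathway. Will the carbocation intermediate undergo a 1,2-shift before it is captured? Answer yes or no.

The first-formed carbocation is tertiary.
No single 1,2-shift to an adjacent carbon would produce a more-substituted cation than the one already present, so no rearrangement occurs.

no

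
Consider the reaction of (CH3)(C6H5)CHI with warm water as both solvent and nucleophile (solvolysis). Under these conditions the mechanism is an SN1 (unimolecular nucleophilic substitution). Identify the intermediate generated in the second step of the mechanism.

Step 1: Rate-determining heterolysis of the C–I bond gives I⁻ and a secondary carbocation.
Step 2: Nucleophilic capture: the oxygen of H2O bonds to the cationic carbon, producing an oxonium-ion intermediate.
After step 2 the species present is an oxonium ion.

oxonium ion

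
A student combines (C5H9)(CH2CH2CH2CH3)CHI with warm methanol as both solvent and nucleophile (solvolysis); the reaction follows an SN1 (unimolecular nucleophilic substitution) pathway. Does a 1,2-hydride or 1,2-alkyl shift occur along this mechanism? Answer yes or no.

The first-formed carbocation is secondary.
The adjacent cyclopentyl carbon already bears 2 other carbon substituents and has a hydrogen to migrate; after a 1,2-hydride shift from that carbon the positive charge sits on a tertiary centre.
Tertiary is more stable than secondary, so the shift occurs.

yes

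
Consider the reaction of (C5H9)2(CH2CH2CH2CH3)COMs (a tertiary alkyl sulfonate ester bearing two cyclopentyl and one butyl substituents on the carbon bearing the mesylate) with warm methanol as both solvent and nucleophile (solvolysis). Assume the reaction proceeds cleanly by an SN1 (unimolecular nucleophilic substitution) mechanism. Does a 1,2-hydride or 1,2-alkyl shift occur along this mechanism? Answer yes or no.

The first-formed carbocation is tertiary.
No single 1,2-shift to an adjacent carbon would produce a more-substituted cation than the one already present, so no rearrangement occurs.

no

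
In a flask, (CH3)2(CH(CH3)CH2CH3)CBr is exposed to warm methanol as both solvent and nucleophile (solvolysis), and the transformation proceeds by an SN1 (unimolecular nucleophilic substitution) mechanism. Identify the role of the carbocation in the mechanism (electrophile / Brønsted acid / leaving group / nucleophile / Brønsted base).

Step 2: CH3OH donates an oxygen lone pair into the empty p orbital of the cation, giving a protonated ether (an oxonium ion).
The carbocation accepts an electron pair into an empty or π* orbital — it is the electrophile.

electrophile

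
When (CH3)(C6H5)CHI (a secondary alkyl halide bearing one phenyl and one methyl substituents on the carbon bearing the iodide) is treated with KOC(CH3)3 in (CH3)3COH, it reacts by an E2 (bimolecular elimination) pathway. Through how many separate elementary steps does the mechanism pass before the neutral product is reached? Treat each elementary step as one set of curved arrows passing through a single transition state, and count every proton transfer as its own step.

1

Step 1: The strong base (CH3)3CO⁻ removes a β-hydrogen; in the same concerted event the electrons of the breaking C–H bond form the new π(C=C) bond and the C–I σ-bond breaks, expelling I⁻. Anti-periplanar geometry; one transition state.
Total: 1 elementary step.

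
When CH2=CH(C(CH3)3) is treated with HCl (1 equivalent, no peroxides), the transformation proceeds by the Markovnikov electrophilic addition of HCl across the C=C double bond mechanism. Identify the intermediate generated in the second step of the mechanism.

Step 1: Electrophilic addition begins with the π(C=C) electrons forming a bond to the proton of HCl. Following Markovnikov's rule, the resulting cation is secondary. The H–Cl bond breaks heterolytically, releasing Cl⁻.
Step 2: Carbocation rearrangement: a 1,2-methyl shift from the adjacent tert-butyl carbon converts the initially-formed secondary cation into the more stable tertiary cation.
After step 2 the species present is a tertiary carbocation.

tertiary carbocation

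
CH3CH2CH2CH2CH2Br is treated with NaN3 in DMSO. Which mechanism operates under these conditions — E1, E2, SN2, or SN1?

Conditions: a primary substrate with a strong nucleophile in the polar aprotic solvent DMSO.
These conditions are the textbook signature of the SN2 pathway.
An unhindered substrate with a strong nucleophile in a polar aprotic solvent favours one-step backside displacement.

SN2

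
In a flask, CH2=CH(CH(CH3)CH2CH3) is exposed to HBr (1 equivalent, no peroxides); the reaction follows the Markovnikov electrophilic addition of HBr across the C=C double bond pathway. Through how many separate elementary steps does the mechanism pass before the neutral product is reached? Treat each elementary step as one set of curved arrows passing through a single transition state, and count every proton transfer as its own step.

3

Step 1: Protonation of the alkene by HBr: the π bond acts as the nucleophile and picks up H⁺, giving the more stable (Markovnikov) secondary carbocation. The H–Br bond breaks heterolytically, releasing Br⁻.
Step 2: A hydride (H with its bonding pair) migrates from the adjacent sec-butyl carbon to the cationic centre — a 1,2-hydride shift — upgrading the secondary cation to a tertiary one.
Step 3: The Br⁻ anion donates a lone pair to the carbocation, forming the new C–Br σ-bond and giving the neutral alkyl halide.
Total: 3 elementary steps.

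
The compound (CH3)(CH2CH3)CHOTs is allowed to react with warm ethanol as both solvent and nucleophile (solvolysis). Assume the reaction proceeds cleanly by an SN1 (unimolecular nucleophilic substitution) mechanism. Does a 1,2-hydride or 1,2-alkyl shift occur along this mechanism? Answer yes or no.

The first-formed carbocation is secondary.
No single 1,2-shift to an adjacent carbon would produce a more-substituted cation than the one already present, so no rearrangement occurs.

no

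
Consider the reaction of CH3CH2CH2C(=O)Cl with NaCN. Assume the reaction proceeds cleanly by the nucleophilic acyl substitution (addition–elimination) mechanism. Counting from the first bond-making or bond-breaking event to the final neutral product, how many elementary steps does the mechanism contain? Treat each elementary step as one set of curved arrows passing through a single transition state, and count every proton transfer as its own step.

2

Step 1: A lone pair on the C of CN⁻ attacks the electrophilic acyl carbon; the π(C=O) electrons move onto oxygen, giving a tetrahedral intermediate.
Step 2: An oxygen lone pair re-forms the C=O π bond as the C–Cl σ-bond breaks; Cl⁻ is expelled.
Total: 2 elementary steps.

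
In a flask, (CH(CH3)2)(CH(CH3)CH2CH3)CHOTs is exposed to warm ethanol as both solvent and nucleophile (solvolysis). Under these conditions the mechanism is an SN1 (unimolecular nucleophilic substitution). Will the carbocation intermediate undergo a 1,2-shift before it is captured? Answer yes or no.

yes

The first-formed carbocation is secondary.
The adjacent isopropyl carbon already bears 2 other carbon substituents and has a hydrogen to migrate; after a 1,2-hydride shift from that carbon the positive charge sits on a tertiary centre.
Tertiary is more stable than secondary, so the shift occurs.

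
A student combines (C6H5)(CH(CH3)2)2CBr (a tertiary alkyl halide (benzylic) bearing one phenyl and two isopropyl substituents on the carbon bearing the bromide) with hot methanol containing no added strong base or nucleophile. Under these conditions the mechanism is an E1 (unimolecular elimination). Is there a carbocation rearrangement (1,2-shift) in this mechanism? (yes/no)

The first-formed carbocation is tertiary.
No single 1,2-shift to an adjacent carbon would produce a more-substituted cation than the one already present, so no rearrangement occurs.

no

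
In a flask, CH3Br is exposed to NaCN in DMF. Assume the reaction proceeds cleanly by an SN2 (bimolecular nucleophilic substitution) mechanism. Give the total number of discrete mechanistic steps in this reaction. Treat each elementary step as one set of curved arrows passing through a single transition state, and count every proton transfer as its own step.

Step 1: Backside attack by CN⁻ on the carbon bearing the bromide: the new C–C bond forms as the C–Br bond breaks, with Walden inversion at carbon.
Total: 1 elementary step.

1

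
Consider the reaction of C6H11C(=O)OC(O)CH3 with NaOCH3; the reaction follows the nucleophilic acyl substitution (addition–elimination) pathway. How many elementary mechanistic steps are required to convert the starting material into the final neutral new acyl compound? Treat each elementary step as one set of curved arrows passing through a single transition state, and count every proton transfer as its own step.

Step 1: A lone pair on the O of CH3O⁻ attacks the electrophilic acyl carbon; the π(C=O) electrons move onto oxygen, giving a tetrahedral intermediate.
Step 2: Elimination step: re-formation of the carbonyl π bond drives out CH3CO2⁻, giving the new acyl compound.
Total: 2 elementary steps.

2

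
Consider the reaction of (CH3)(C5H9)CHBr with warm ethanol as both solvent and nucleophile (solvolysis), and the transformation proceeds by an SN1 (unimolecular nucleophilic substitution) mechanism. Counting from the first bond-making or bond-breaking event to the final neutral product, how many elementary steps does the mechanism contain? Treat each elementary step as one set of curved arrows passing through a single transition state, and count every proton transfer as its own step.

4

Step 1: Unassisted departure of Br⁻ (taking the C–Br bonding pair) generates a secondary carbocation.
Step 2: A hydride (H with its bonding pair) migrates from the adjacent cyclopentyl carbon to the cationic centre — a 1,2-hydride shift — upgrading the secondary cation to a tertiary one.
Step 3: A lone pair on the oxygen of CH3CH2OH attacks the carbocation, forming a new C–O σ-bond and an oxonium ion.
Step 4: A second solvent molecule removes the proton on oxygen, giving the neutral ether product.
Total: 4 elementary steps.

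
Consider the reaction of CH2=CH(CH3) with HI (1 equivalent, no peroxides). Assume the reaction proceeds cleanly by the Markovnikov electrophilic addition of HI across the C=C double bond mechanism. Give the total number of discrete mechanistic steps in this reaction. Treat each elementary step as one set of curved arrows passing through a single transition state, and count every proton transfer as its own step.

Step 1: Protonation of the alkene by HI: the π bond acts as the nucleophile and picks up H⁺, giving the more stable (Markovnikov) secondary carbocation. The H–I bond breaks heterolytically, releasing I⁻.
(No 1,2-shift: no single shift to an adjacent carbon would give a more stable cation.)
Step 2: I⁻ captures the cation: a lone pair on I⁻ fills the empty p orbital, producing the alkyl halide product.
Total: 2 elementary steps.

2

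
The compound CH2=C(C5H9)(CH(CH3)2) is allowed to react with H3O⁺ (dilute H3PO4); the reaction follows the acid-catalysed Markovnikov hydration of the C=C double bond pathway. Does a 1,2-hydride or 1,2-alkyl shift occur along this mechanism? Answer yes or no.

no

The first-formed carbocation is tertiary.
No single 1,2-shift to an adjacent carbon would produce a more-substituted cation than the one already present, so no rearrangement occurs.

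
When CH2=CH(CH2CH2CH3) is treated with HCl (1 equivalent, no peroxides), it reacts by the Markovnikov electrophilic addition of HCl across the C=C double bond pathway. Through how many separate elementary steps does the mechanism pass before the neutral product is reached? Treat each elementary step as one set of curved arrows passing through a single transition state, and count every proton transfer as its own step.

2

Step 1: The π electrons of the C=C bond attack a proton of HCl; Markovnikov addition places the new C–H on the less-substituted alkene carbon, so the positive charge ends up on the more-substituted carbon — a secondary carbocation. The H–Cl bond breaks heterolytically, releasing Cl⁻.
(No 1,2-shift: no single shift to an adjacent carbon would give a more stable cation.)
Step 2: Cl⁻ captures the cation: a lone pair on Cl⁻ fills the empty p orbital, producing the alkyl halide product.
Total: 2 elementary steps.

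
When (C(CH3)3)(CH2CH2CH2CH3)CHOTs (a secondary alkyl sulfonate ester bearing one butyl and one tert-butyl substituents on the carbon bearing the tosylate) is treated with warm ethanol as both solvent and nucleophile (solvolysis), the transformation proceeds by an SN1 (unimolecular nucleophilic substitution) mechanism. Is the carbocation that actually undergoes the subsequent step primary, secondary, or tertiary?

Step 1: Unassisted departure of TsO⁻ (taking the C–O bonding pair) generates a secondary carbocation.
Step 2: A methyl group with its bonding pair migrates from the adjacent tert-butyl carbon to the cationic centre — a 1,2-methyl shift — upgrading the secondary cation to a tertiary one.
The cation rearranges from secondary to tertiary via a 1,2-methyl shift from the adjacent tert-butyl carbon; the tertiary cation is what reacts next.

tertiary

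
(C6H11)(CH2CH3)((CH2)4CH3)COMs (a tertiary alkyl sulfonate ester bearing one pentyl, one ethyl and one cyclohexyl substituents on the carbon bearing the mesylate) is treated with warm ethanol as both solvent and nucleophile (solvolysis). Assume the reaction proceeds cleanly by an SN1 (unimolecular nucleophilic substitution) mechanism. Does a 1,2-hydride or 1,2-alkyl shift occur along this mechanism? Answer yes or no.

The first-formed carbocation is tertiary.
No single 1,2-shift to an adjacent carbon would produce a more-substituted cation than the one already present, so no rearrangement occurs.

no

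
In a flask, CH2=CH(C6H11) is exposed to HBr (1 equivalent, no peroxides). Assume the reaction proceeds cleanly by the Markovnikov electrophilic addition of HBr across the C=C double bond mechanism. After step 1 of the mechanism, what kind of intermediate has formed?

secondary carbocation

Step 1: Electrophilic addition begins with the π(C=C) electrons forming a bond to the proton of HBr. Following Markovnikov's rule, the resulting cation is secondary. The H–Br bond breaks heterolytically, releasing Br⁻.
After step 1 the species present is a secondary carbocation.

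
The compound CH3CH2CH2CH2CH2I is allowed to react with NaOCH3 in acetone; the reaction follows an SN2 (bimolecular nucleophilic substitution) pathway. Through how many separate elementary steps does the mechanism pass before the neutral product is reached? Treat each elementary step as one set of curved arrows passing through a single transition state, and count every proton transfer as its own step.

1

Step 1: CH3O⁻ attacks the back face of the α-carbon while I⁻ departs with the C–I bonding pair — a single concerted displacement through a pentacoordinate transition state.
Total: 1 elementary step.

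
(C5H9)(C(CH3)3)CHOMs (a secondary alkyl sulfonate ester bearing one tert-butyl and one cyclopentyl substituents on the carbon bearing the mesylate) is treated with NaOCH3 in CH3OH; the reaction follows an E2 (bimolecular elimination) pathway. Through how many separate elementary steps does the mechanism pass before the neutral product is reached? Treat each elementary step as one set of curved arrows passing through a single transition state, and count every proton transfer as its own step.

1

Step 1: Concerted anti-periplanar elimination: CH3O⁻ abstracts a β-H while MsO⁻ leaves, and the C–H electrons become the new C=C π bond — all in a single transition state.
Total: 1 elementary step.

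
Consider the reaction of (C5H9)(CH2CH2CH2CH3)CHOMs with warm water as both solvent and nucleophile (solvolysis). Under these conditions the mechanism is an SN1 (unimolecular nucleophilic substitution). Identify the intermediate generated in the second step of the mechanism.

tertiary carbocation

Step 1: The C–O bond breaks with both electrons going to the mesylate; MsO⁻ leaves and a secondary carbocation remains.
Step 2: A hydride (H with its bonding pair) migrates from the adjacent cyclopentyl carbon to the cationic centre — a 1,2-hydride shift — upgrading the secondary cation to a tertiary one.
After step 2 the species present is a tertiary carbocation.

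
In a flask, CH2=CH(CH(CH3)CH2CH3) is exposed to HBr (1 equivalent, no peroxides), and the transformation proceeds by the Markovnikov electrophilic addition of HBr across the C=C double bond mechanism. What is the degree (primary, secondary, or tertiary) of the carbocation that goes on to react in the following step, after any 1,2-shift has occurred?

Step 1: The π electrons of the C=C bond attack a proton of HBr; Markovnikov addition places the new C–H on the less-substituted alkene carbon, so the positive charge ends up on the more-substituted carbon — a secondary carbocation. The H–Br bond breaks heterolytically, releasing Br⁻.
Step 2: A hydride (H with its bonding pair) migrates from the adjacent sec-butyl carbon to the cationic centre — a 1,2-hydride shift — upgrading the secondary cation to a tertiary one.
The cation rearranges from secondary to tertiary via a 1,2-hydride shift from the adjacent sec-butyl carbon; the tertiary cation is what reacts next.

tertiary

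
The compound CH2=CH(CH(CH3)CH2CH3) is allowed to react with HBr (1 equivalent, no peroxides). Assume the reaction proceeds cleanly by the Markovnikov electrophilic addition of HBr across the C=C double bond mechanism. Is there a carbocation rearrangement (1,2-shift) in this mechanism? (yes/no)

yes

The first-formed carbocation is secondary.
The adjacent sec-butyl carbon already bears 2 other carbon substituents and has a hydrogen to migrate; after a 1,2-hydride shift from that carbon the positive charge sits on a tertiary centre.
Tertiary is more stable than secondary, so the shift occurs.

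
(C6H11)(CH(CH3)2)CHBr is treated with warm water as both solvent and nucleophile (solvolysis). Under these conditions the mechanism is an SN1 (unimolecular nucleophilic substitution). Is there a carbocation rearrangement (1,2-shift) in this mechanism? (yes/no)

yes

The first-formed carbocation is secondary.
The adjacent isopropyl carbon already bears 2 other carbon substituents and has a hydrogen to migrate; after a 1,2-hydride shift from that carbon the positive charge sits on a tertiary centre.
Tertiary is more stable than secondary, so the shift occurs.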